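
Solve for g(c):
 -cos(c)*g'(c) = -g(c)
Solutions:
 g(c) = C1*sqrt(sin(c) + 1)/sqrt(sin(c) - 1)


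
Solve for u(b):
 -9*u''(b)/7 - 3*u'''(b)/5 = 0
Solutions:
 u(b) = C1 + C2*b + C3*exp(-15*b/7)


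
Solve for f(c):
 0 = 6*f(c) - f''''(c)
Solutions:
 f(c) = C1*exp(-6^(1/4)*c) + C2*exp(6^(1/4)*c) + C3*sin(6^(1/4)*c) + C4*cos(6^(1/4)*c)


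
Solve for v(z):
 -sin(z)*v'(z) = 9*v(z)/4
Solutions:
 v(z) = C1*(cos(z) + 1)^(9/8)/(cos(z) - 1)^(9/8)


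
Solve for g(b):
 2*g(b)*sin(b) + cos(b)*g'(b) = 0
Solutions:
 g(b) = C1*cos(b)^2


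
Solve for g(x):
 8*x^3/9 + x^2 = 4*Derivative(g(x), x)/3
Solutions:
 g(x) = C1 + x^4/6 + x^3/4


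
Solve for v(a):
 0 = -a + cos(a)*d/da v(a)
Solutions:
 v(a) = C1 + Integral(a/cos(a), a)


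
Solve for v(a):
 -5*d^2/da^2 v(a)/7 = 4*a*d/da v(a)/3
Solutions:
 v(a) = C1 + C2*erf(sqrt(210)*a/15)


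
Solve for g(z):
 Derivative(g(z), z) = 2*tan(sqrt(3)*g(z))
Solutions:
 g(z) = sqrt(3)*(pi - asin(C1*exp(2*sqrt(3)*z)))/3
 g(z) = sqrt(3)*asin(C1*exp(2*sqrt(3)*z))/3


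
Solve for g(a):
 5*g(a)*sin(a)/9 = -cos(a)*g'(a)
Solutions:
 g(a) = C1*cos(a)^(5/9)


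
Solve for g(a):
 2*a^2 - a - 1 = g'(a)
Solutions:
 g(a) = C1 + 2*a^3/3 - a^2/2 - a


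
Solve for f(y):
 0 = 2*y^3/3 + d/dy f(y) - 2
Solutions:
 f(y) = C1 - y^4/6 + 2*y


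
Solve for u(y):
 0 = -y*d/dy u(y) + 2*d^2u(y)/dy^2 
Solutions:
 u(y) = C1 + C2*erfi(y/2)


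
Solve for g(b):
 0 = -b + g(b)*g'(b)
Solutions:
 g(b) = -sqrt(C1 + b^2)
 g(b) = sqrt(C1 + b^2)


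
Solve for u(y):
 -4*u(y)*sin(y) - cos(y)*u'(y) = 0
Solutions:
 u(y) = C1*cos(y)^4


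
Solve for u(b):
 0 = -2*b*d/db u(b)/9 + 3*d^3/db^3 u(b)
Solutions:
 u(b) = C1 + Integral(C2*airyai(2^(1/3)*b/3) + C3*airybi(2^(1/3)*b/3), b)


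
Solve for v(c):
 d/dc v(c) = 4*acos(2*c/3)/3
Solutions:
 v(c) = C1 + 4*c*acos(2*c/3)/3 - 2*sqrt(9 - 4*c^2)/3


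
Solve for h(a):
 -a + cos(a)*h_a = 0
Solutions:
 h(a) = C1 + Integral(a/cos(a), a)


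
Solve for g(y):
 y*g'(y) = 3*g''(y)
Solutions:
 g(y) = C1 + C2*erfi(sqrt(6)*y/6)


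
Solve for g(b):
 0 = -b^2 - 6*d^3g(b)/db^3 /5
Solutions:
 g(b) = C1 + C2*b + C3*b^2 - b^5/72


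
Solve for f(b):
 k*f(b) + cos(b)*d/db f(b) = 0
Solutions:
 f(b) = C1*exp(k*(log(sin(b) - 1) - log(sin(b) + 1))/2)


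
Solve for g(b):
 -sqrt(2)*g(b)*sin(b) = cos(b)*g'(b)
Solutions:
 g(b) = C1*cos(b)^(sqrt(2))


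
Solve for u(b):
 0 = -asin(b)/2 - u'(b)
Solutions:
 u(b) = C1 - b*asin(b)/2 - sqrt(1 - b^2)/2


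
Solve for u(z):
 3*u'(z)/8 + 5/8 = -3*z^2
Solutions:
 u(z) = C1 - 8*z^3/3 - 5*z/3


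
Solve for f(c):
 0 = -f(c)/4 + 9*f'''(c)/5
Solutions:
 f(c) = C3*exp(30^(1/3)*c/6) + (C1*sin(10^(1/3)*3^(5/6)*c/12) + C2*cos(10^(1/3)*3^(5/6)*c/12))*exp(-30^(1/3)*c/12)


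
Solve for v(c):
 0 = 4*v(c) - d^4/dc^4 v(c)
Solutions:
 v(c) = C1*exp(-sqrt(2)*c) + C2*exp(sqrt(2)*c) + C3*sin(sqrt(2)*c) + C4*cos(sqrt(2)*c)


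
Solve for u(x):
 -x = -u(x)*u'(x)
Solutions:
 u(x) = -sqrt(C1 + x^2)
 u(x) = sqrt(C1 + x^2)


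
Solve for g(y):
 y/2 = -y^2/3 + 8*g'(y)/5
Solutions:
 g(y) = C1 + 5*y^3/72 + 5*y^2/32


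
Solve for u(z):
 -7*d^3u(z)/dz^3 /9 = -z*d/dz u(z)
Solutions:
 u(z) = C1 + Integral(C2*airyai(21^(2/3)*z/7) + C3*airybi(21^(2/3)*z/7), z)


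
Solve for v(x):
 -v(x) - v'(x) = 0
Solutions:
 v(x) = C1*exp(-x)


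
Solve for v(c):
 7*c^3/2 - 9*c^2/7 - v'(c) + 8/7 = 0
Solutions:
 v(c) = C1 + 7*c^4/8 - 3*c^3/7 + 8*c/7


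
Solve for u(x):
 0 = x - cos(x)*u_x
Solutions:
 u(x) = C1 + Integral(x/cos(x), x)


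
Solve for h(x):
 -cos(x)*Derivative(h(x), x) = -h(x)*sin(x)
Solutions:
 h(x) = C1/cos(x)


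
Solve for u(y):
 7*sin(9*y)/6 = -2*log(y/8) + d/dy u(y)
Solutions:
 u(y) = C1 + 2*y*log(y) - 6*y*log(2) - 2*y - 7*cos(9*y)/54


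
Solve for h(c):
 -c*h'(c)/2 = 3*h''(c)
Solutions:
 h(c) = C1 + C2*erf(sqrt(3)*c/6)


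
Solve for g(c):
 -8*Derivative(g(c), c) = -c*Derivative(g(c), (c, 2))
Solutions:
 g(c) = C1 + C2*c^9


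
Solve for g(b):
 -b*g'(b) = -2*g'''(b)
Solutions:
 g(b) = C1 + Integral(C2*airyai(2^(2/3)*b/2) + C3*airybi(2^(2/3)*b/2), b)


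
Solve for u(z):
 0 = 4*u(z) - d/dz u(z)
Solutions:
 u(z) = C1*exp(4*z)


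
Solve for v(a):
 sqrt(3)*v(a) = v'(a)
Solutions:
 v(a) = C1*exp(sqrt(3)*a)


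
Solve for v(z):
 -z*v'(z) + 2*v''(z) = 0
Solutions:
 v(z) = C1 + C2*erfi(z/2)


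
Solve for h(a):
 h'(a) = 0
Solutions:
 h(a) = C1


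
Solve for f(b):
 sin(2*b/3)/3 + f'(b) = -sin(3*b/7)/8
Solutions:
 f(b) = C1 + 7*cos(3*b/7)/24 + cos(2*b/3)/2


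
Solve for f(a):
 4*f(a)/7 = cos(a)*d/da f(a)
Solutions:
 f(a) = C1*(sin(a) + 1)^(2/7)/(sin(a) - 1)^(2/7)


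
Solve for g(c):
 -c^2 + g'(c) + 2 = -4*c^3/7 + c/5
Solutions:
 g(c) = C1 - c^4/7 + c^3/3 + c^2/10 - 2*c


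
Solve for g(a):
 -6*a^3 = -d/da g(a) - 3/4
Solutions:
 g(a) = C1 + 3*a^4/2 - 3*a/4


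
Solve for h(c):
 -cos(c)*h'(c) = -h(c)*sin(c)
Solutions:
 h(c) = C1/cos(c)


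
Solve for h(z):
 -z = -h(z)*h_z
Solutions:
 h(z) = -sqrt(C1 + z^2)
 h(z) = sqrt(C1 + z^2)


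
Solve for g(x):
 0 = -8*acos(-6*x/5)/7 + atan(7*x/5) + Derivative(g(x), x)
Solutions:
 g(x) = C1 + 8*x*acos(-6*x/5)/7 - x*atan(7*x/5) + 4*sqrt(25 - 36*x^2)/21 + 5*log(49*x^2 + 25)/14


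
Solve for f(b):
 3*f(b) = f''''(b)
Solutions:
 f(b) = C1*exp(-3^(1/4)*b) + C2*exp(3^(1/4)*b) + C3*sin(3^(1/4)*b) + C4*cos(3^(1/4)*b)


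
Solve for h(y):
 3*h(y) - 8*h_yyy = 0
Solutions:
 h(y) = C3*exp(3^(1/3)*y/2) + (C1*sin(3^(5/6)*y/4) + C2*cos(3^(5/6)*y/4))*exp(-3^(1/3)*y/4)


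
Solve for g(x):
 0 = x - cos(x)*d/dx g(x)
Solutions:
 g(x) = C1 + Integral(x/cos(x), x)


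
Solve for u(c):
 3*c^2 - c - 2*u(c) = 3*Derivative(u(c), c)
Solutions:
 u(c) = C1*exp(-2*c/3) + 3*c^2/2 - 5*c + 15/2


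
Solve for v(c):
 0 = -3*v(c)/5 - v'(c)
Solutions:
 v(c) = C1*exp(-3*c/5)


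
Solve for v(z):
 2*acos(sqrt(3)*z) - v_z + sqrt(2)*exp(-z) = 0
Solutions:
 v(z) = C1 + 2*z*acos(sqrt(3)*z) - 2*sqrt(3)*sqrt(1 - 3*z^2)/3 - sqrt(2)*exp(-z)


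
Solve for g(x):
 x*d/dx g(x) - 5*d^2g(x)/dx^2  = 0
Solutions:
 g(x) = C1 + C2*erfi(sqrt(10)*x/10)


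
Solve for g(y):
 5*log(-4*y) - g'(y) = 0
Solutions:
 g(y) = C1 + 5*y*log(-y) + 5*y*(-1 + 2*log(2))


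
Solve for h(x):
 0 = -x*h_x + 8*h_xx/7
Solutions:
 h(x) = C1 + C2*erfi(sqrt(7)*x/4)


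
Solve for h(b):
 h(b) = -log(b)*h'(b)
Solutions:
 h(b) = C1*exp(-li(b))


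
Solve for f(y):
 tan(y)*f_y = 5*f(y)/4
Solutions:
 f(y) = C1*sin(y)^(5/4)


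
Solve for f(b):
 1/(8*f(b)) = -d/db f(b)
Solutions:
 f(b) = -sqrt(C1 - b)/2
 f(b) = sqrt(C1 - b)/2


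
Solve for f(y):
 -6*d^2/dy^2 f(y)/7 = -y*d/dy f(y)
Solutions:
 f(y) = C1 + C2*erfi(sqrt(21)*y/6)


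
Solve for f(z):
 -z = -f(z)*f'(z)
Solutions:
 f(z) = -sqrt(C1 + z^2)
 f(z) = sqrt(C1 + z^2)


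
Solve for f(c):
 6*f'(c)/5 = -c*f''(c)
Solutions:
 f(c) = C1 + C2/c^(1/5)


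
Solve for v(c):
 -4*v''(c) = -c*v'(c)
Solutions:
 v(c) = C1 + C2*erfi(sqrt(2)*c/4)


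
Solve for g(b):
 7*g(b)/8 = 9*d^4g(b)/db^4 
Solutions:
 g(b) = C1*exp(-14^(1/4)*sqrt(3)*b/6) + C2*exp(14^(1/4)*sqrt(3)*b/6) + C3*sin(14^(1/4)*sqrt(3)*b/6) + C4*cos(14^(1/4)*sqrt(3)*b/6)


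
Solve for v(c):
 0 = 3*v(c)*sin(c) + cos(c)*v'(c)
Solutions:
 v(c) = C1*cos(c)^3


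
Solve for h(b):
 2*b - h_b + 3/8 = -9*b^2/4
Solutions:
 h(b) = C1 + 3*b^3/4 + b^2 + 3*b/8


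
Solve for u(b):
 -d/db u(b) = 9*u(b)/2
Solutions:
 u(b) = C1*exp(-9*b/2)


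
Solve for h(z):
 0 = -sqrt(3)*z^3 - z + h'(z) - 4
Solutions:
 h(z) = C1 + sqrt(3)*z^4/4 + z^2/2 + 4*z


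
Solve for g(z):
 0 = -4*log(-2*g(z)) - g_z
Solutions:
 Integral(1/(log(-_y) + log(2)), (_y, g(z)))/4 = C1 - z


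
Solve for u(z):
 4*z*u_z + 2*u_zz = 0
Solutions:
 u(z) = C1 + C2*erf(z)


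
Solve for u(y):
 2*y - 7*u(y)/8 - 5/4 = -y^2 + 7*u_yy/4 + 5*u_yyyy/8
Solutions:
 u(y) = C1*sin(sqrt(5)*y*sqrt(7 - sqrt(14))/5) + C2*sin(sqrt(5)*y*sqrt(sqrt(14) + 7)/5) + C3*cos(sqrt(5)*y*sqrt(7 - sqrt(14))/5) + C4*cos(sqrt(5)*y*sqrt(sqrt(14) + 7)/5) + 8*y^2/7 + 16*y/7 - 6


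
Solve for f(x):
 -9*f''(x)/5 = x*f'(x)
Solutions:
 f(x) = C1 + C2*erf(sqrt(10)*x/6)


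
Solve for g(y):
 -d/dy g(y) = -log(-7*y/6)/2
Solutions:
 g(y) = C1 + y*log(-y)/2 + y*(-log(6) - 1 + log(7))/2


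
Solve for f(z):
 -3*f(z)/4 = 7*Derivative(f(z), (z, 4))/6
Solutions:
 f(z) = (C1*sin(2^(1/4)*sqrt(3)*7^(3/4)*z/14) + C2*cos(2^(1/4)*sqrt(3)*7^(3/4)*z/14))*exp(-2^(1/4)*sqrt(3)*7^(3/4)*z/14) + (C3*sin(2^(1/4)*sqrt(3)*7^(3/4)*z/14) + C4*cos(2^(1/4)*sqrt(3)*7^(3/4)*z/14))*exp(2^(1/4)*sqrt(3)*7^(3/4)*z/14)


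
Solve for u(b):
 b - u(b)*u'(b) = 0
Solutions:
 u(b) = -sqrt(C1 + b^2)
 u(b) = sqrt(C1 + b^2)


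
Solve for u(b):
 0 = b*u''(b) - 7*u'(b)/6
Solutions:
 u(b) = C1 + C2*b^(13/6)


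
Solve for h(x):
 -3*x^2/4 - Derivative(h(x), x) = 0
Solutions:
 h(x) = C1 - x^3/4


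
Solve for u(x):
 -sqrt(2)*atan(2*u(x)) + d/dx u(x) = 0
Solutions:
 Integral(1/atan(2*_y), (_y, u(x))) = C1 + sqrt(2)*x


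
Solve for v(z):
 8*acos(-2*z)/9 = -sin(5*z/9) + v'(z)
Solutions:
 v(z) = C1 + 8*z*acos(-2*z)/9 + 4*sqrt(1 - 4*z^2)/9 - 9*cos(5*z/9)/5


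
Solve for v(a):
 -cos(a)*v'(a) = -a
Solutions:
 v(a) = C1 + Integral(a/cos(a), a)


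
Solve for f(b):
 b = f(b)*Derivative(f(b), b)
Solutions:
 f(b) = -sqrt(C1 + b^2)
 f(b) = sqrt(C1 + b^2)


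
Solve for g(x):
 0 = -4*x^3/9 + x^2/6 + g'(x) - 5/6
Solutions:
 g(x) = C1 + x^4/9 - x^3/18 + 5*x/6


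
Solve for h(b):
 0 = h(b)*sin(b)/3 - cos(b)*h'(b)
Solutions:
 h(b) = C1/cos(b)^(1/3)


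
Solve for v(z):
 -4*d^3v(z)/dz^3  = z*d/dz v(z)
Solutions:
 v(z) = C1 + Integral(C2*airyai(-2^(1/3)*z/2) + C3*airybi(-2^(1/3)*z/2), z)


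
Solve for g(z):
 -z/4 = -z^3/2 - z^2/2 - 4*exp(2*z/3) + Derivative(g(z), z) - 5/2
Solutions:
 g(z) = C1 + z^4/8 + z^3/6 - z^2/8 + 5*z/2 + 6*exp(2*z/3)


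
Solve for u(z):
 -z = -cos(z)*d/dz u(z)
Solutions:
 u(z) = C1 + Integral(z/cos(z), z)


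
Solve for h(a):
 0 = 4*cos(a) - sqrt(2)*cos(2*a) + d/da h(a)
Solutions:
 h(a) = C1 - 4*sin(a) + sqrt(2)*sin(2*a)/2


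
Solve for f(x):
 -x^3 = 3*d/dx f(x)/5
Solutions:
 f(x) = C1 - 5*x^4/12


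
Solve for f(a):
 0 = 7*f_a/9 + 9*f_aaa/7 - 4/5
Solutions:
 f(a) = C1 + C2*sin(7*a/9) + C3*cos(7*a/9) + 36*a/35


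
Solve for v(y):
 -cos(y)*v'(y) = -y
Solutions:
 v(y) = C1 + Integral(y/cos(y), y)


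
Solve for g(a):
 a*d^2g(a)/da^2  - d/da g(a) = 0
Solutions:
 g(a) = C1 + C2*a^2


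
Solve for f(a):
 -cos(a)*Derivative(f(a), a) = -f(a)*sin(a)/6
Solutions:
 f(a) = C1/cos(a)^(1/6)


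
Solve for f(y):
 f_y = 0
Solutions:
 f(y) = C1


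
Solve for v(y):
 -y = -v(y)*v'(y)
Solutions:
 v(y) = -sqrt(C1 + y^2)
 v(y) = sqrt(C1 + y^2)


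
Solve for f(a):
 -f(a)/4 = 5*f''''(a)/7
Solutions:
 f(a) = (C1*sin(5^(3/4)*7^(1/4)*a/10) + C2*cos(5^(3/4)*7^(1/4)*a/10))*exp(-5^(3/4)*7^(1/4)*a/10) + (C3*sin(5^(3/4)*7^(1/4)*a/10) + C4*cos(5^(3/4)*7^(1/4)*a/10))*exp(5^(3/4)*7^(1/4)*a/10)


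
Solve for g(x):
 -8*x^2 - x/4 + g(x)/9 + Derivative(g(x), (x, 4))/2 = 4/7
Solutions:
 g(x) = 72*x^2 + 9*x/4 + (C1*sin(2^(3/4)*sqrt(3)*x/6) + C2*cos(2^(3/4)*sqrt(3)*x/6))*exp(-2^(3/4)*sqrt(3)*x/6) + (C3*sin(2^(3/4)*sqrt(3)*x/6) + C4*cos(2^(3/4)*sqrt(3)*x/6))*exp(2^(3/4)*sqrt(3)*x/6) + 36/7


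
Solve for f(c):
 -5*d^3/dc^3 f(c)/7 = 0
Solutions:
 f(c) = C1 + C2*c + C3*c^2


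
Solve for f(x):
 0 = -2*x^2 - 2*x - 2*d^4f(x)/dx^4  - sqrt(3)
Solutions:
 f(x) = C1 + C2*x + C3*x^2 + C4*x^3 - x^6/360 - x^5/120 - sqrt(3)*x^4/48


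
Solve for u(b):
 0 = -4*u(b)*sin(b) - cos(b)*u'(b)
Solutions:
 u(b) = C1*cos(b)^4


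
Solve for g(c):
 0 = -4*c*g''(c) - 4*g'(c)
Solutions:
 g(c) = C1 + C2*log(c)


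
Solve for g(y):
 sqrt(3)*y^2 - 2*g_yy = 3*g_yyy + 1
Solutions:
 g(y) = C1 + C2*y + C3*exp(-2*y/3) + sqrt(3)*y^4/24 - sqrt(3)*y^3/4 + y^2*(-2 + 9*sqrt(3))/8


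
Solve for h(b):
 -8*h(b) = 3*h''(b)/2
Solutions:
 h(b) = C1*sin(4*sqrt(3)*b/3) + C2*cos(4*sqrt(3)*b/3)


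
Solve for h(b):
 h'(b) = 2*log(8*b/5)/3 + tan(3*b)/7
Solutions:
 h(b) = C1 + 2*b*log(b)/3 - 2*b*log(5)/3 - 2*b/3 + 2*b*log(2) - log(cos(3*b))/21


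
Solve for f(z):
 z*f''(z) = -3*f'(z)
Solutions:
 f(z) = C1 + C2/z^2


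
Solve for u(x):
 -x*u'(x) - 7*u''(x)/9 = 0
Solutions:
 u(x) = C1 + C2*erf(3*sqrt(14)*x/14)


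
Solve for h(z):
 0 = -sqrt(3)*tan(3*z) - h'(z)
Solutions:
 h(z) = C1 + sqrt(3)*log(cos(3*z))/3


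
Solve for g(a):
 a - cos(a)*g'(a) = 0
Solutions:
 g(a) = C1 + Integral(a/cos(a), a)


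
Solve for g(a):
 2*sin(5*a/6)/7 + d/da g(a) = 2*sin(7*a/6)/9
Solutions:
 g(a) = C1 + 12*cos(5*a/6)/35 - 4*cos(7*a/6)/21


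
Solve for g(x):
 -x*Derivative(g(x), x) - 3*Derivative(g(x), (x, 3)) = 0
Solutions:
 g(x) = C1 + Integral(C2*airyai(-3^(2/3)*x/3) + C3*airybi(-3^(2/3)*x/3), x)


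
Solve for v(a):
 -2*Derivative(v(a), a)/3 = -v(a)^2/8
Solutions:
 v(a) = -16/(C1 + 3*a)


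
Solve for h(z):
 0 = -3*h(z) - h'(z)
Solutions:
 h(z) = C1*exp(-3*z)


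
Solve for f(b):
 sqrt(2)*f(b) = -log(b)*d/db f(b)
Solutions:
 f(b) = C1*exp(-sqrt(2)*li(b))


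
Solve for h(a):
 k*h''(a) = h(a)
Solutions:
 h(a) = C1*exp(-a*sqrt(1/k)) + C2*exp(a*sqrt(1/k))


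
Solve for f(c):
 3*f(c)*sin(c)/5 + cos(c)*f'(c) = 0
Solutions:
 f(c) = C1*cos(c)^(3/5)


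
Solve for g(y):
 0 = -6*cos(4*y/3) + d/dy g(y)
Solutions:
 g(y) = C1 + 9*sin(4*y/3)/2


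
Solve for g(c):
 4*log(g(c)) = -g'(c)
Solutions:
 li(g(c)) = C1 - 4*c


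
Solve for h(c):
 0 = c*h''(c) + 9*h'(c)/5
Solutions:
 h(c) = C1 + C2/c^(4/5)


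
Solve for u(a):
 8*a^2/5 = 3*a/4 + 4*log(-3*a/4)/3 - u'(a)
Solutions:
 u(a) = C1 - 8*a^3/15 + 3*a^2/8 + 4*a*log(-a)/3 + 4*a*(-2*log(2) - 1 + log(3))/3


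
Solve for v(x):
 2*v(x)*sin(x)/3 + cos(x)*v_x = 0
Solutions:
 v(x) = C1*cos(x)^(2/3)


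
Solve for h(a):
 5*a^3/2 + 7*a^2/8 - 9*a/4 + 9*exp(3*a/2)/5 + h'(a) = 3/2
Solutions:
 h(a) = C1 - 5*a^4/8 - 7*a^3/24 + 9*a^2/8 + 3*a/2 - 6*exp(3*a/2)/5


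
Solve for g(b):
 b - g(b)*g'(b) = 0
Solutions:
 g(b) = -sqrt(C1 + b^2)
 g(b) = sqrt(C1 + b^2)


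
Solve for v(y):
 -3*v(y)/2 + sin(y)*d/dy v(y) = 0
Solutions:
 v(y) = C1*(cos(y) - 1)^(3/4)/(cos(y) + 1)^(3/4)


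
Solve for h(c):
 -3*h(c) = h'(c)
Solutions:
 h(c) = C1*exp(-3*c)


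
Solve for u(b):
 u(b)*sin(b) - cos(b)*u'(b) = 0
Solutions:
 u(b) = C1/cos(b)


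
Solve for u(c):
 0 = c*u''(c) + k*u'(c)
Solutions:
 u(c) = C1 + c^(1 - re(k))*(C2*sin(log(c)*Abs(im(k))) + C3*cos(log(c)*im(k)))


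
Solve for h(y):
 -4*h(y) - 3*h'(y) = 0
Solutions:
 h(y) = C1*exp(-4*y/3)


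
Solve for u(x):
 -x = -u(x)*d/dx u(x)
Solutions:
 u(x) = -sqrt(C1 + x^2)
 u(x) = sqrt(C1 + x^2)


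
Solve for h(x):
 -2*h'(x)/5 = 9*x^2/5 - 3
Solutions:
 h(x) = C1 - 3*x^3/2 + 15*x/2


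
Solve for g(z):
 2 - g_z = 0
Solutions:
 g(z) = C1 + 2*z


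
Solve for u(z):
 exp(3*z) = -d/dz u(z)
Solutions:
 u(z) = C1 - exp(3*z)/3


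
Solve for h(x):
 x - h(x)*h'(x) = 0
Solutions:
 h(x) = -sqrt(C1 + x^2)
 h(x) = sqrt(C1 + x^2)


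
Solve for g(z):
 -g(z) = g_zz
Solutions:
 g(z) = C1*sin(z) + C2*cos(z)


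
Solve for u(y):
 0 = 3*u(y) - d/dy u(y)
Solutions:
 u(y) = C1*exp(3*y)


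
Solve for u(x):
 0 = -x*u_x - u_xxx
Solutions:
 u(x) = C1 + Integral(C2*airyai(-x) + C3*airybi(-x), x)


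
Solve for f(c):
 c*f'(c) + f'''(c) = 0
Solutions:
 f(c) = C1 + Integral(C2*airyai(-c) + C3*airybi(-c), c)


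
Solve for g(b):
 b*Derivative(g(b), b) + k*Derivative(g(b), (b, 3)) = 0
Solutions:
 g(b) = C1 + Integral(C2*airyai(b*(-1/k)^(1/3)) + C3*airybi(b*(-1/k)^(1/3)), b)


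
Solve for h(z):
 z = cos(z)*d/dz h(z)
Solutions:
 h(z) = C1 + Integral(z/cos(z), z)


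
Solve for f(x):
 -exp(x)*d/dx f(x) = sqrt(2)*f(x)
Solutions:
 f(x) = C1*exp(sqrt(2)*exp(-x))


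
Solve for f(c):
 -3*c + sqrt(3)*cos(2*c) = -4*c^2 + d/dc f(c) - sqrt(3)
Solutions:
 f(c) = C1 + 4*c^3/3 - 3*c^2/2 + sqrt(3)*(c + sin(c)*cos(c))


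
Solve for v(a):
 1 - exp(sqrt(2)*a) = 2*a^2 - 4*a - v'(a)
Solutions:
 v(a) = C1 + 2*a^3/3 - 2*a^2 - a + sqrt(2)*exp(sqrt(2)*a)/2


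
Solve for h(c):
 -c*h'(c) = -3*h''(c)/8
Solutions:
 h(c) = C1 + C2*erfi(2*sqrt(3)*c/3)


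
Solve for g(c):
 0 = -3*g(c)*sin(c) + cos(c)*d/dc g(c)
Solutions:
 g(c) = C1/cos(c)^3


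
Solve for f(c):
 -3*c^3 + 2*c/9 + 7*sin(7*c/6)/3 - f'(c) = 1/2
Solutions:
 f(c) = C1 - 3*c^4/4 + c^2/9 - c/2 - 2*cos(7*c/6)


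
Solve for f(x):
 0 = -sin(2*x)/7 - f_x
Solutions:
 f(x) = C1 + cos(2*x)/14


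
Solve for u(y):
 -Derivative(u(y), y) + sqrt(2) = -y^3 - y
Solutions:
 u(y) = C1 + y^4/4 + y^2/2 + sqrt(2)*y


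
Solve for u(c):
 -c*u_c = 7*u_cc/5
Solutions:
 u(c) = C1 + C2*erf(sqrt(70)*c/14)


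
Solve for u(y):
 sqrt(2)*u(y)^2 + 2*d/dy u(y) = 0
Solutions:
 u(y) = 2/(C1 + sqrt(2)*y)


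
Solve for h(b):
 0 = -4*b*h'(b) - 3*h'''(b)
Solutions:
 h(b) = C1 + Integral(C2*airyai(-6^(2/3)*b/3) + C3*airybi(-6^(2/3)*b/3), b)


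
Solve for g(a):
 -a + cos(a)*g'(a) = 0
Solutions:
 g(a) = C1 + Integral(a/cos(a), a)


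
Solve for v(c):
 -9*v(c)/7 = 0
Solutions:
 v(c) = 0


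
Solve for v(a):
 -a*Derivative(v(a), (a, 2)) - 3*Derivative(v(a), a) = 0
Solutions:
 v(a) = C1 + C2/a^2


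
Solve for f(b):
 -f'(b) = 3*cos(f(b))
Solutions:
 f(b) = pi - asin((C1 + exp(6*b))/(C1 - exp(6*b)))
 f(b) = asin((C1 + exp(6*b))/(C1 - exp(6*b)))


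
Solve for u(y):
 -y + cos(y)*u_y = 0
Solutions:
 u(y) = C1 + Integral(y/cos(y), y)


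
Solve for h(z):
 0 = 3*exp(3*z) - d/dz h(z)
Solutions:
 h(z) = C1 + exp(3*z)


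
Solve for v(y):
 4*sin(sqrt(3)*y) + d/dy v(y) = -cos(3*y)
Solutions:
 v(y) = C1 - sin(3*y)/3 + 4*sqrt(3)*cos(sqrt(3)*y)/3


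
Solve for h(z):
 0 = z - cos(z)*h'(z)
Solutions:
 h(z) = C1 + Integral(z/cos(z), z)


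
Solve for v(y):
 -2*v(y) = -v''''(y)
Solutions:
 v(y) = C1*exp(-2^(1/4)*y) + C2*exp(2^(1/4)*y) + C3*sin(2^(1/4)*y) + C4*cos(2^(1/4)*y)


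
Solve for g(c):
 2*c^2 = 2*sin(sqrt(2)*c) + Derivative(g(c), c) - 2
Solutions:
 g(c) = C1 + 2*c^3/3 + 2*c + sqrt(2)*cos(sqrt(2)*c)


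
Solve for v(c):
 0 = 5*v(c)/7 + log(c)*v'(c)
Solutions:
 v(c) = C1*exp(-5*li(c)/7)


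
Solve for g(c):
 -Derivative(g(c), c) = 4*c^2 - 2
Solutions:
 g(c) = C1 - 4*c^3/3 + 2*c


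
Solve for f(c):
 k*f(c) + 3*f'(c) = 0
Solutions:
 f(c) = C1*exp(-c*k/3)


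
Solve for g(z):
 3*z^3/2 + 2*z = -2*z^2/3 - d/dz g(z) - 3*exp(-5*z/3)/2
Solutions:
 g(z) = C1 - 3*z^4/8 - 2*z^3/9 - z^2 + 9*exp(-5*z/3)/10


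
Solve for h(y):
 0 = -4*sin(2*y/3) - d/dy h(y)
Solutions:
 h(y) = C1 + 6*cos(2*y/3)


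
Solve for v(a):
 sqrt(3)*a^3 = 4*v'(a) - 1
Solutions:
 v(a) = C1 + sqrt(3)*a^4/16 + a/4


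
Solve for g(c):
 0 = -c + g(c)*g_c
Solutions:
 g(c) = -sqrt(C1 + c^2)
 g(c) = sqrt(C1 + c^2)


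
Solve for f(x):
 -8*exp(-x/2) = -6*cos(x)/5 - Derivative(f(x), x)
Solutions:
 f(x) = C1 - 6*sin(x)/5 - 16*exp(-x/2)


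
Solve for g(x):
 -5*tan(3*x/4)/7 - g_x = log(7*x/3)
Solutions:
 g(x) = C1 - x*log(x) - x*log(7) + x + x*log(3) + 20*log(cos(3*x/4))/21


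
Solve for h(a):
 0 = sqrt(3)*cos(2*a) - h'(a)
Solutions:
 h(a) = C1 + sqrt(3)*sin(2*a)/2


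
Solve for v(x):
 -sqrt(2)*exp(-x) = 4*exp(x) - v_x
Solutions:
 v(x) = C1 + 4*exp(x) - sqrt(2)*exp(-x)


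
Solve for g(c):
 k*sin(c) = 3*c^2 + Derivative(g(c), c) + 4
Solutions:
 g(c) = C1 - c^3 - 4*c - k*cos(c)


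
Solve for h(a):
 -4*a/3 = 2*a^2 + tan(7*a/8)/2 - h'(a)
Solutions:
 h(a) = C1 + 2*a^3/3 + 2*a^2/3 - 4*log(cos(7*a/8))/7


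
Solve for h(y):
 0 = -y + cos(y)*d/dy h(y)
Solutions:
 h(y) = C1 + Integral(y/cos(y), y)


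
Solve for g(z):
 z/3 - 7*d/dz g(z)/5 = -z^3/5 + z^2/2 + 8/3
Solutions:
 g(z) = C1 + z^4/28 - 5*z^3/42 + 5*z^2/42 - 40*z/21


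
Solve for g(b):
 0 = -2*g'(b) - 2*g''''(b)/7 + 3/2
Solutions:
 g(b) = C1 + C4*exp(-7^(1/3)*b) + 3*b/4 + (C2*sin(sqrt(3)*7^(1/3)*b/2) + C3*cos(sqrt(3)*7^(1/3)*b/2))*exp(7^(1/3)*b/2)


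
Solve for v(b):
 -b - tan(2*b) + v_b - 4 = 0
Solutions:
 v(b) = C1 + b^2/2 + 4*b - log(cos(2*b))/2


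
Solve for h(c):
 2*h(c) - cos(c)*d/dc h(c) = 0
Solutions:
 h(c) = C1*(sin(c) + 1)/(sin(c) - 1)


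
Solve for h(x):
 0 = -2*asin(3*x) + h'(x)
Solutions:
 h(x) = C1 + 2*x*asin(3*x) + 2*sqrt(1 - 9*x^2)/3


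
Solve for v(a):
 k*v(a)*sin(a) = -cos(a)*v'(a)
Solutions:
 v(a) = C1*exp(k*log(cos(a)))


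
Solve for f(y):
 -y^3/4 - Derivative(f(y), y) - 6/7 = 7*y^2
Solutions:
 f(y) = C1 - y^4/16 - 7*y^3/3 - 6*y/7


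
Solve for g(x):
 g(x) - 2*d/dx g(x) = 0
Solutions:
 g(x) = C1*exp(x/2)


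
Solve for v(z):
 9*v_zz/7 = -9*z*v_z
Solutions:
 v(z) = C1 + C2*erf(sqrt(14)*z/2)


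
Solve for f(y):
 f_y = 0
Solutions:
 f(y) = C1


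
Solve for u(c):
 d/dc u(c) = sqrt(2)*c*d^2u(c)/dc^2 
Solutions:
 u(c) = C1 + C2*c^(sqrt(2)/2 + 1)


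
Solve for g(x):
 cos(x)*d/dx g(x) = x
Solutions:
 g(x) = C1 + Integral(x/cos(x), x)


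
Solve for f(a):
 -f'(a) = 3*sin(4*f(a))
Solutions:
 f(a) = -acos((-C1 - exp(24*a))/(C1 - exp(24*a)))/4 + pi/2
 f(a) = acos((-C1 - exp(24*a))/(C1 - exp(24*a)))/4


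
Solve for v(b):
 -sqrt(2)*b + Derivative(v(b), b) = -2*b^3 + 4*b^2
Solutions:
 v(b) = C1 - b^4/2 + 4*b^3/3 + sqrt(2)*b^2/2


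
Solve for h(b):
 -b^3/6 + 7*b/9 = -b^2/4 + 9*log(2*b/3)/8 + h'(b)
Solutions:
 h(b) = C1 - b^4/24 + b^3/12 + 7*b^2/18 - 9*b*log(b)/8 - 9*b*log(2)/8 + 9*b/8 + 9*b*log(3)/8


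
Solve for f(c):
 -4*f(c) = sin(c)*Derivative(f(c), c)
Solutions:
 f(c) = C1*(cos(c)^2 + 2*cos(c) + 1)/(cos(c)^2 - 2*cos(c) + 1)


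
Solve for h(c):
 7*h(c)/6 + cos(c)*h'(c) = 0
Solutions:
 h(c) = C1*(sin(c) - 1)^(7/12)/(sin(c) + 1)^(7/12)


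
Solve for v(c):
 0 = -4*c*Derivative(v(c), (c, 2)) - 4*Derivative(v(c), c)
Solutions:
 v(c) = C1 + C2*log(c)


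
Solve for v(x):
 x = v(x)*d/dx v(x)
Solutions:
 v(x) = -sqrt(C1 + x^2)
 v(x) = sqrt(C1 + x^2)


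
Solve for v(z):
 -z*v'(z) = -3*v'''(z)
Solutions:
 v(z) = C1 + Integral(C2*airyai(3^(2/3)*z/3) + C3*airybi(3^(2/3)*z/3), z)


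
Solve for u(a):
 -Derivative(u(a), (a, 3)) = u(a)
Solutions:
 u(a) = C3*exp(-a) + (C1*sin(sqrt(3)*a/2) + C2*cos(sqrt(3)*a/2))*exp(a/2)


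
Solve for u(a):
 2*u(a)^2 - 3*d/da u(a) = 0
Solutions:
 u(a) = -3/(C1 + 2*a)


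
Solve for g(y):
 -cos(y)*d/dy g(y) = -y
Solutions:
 g(y) = C1 + Integral(y/cos(y), y)


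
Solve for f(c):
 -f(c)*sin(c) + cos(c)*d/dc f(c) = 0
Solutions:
 f(c) = C1/cos(c)


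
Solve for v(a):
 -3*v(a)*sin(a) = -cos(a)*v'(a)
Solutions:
 v(a) = C1/cos(a)^3


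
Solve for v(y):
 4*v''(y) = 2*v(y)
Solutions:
 v(y) = C1*exp(-sqrt(2)*y/2) + C2*exp(sqrt(2)*y/2)


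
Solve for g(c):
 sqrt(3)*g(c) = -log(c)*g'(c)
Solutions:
 g(c) = C1*exp(-sqrt(3)*li(c))


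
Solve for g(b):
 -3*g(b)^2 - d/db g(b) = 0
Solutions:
 g(b) = 1/(C1 + 3*b)


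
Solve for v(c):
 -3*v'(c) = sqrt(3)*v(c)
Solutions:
 v(c) = C1*exp(-sqrt(3)*c/3)


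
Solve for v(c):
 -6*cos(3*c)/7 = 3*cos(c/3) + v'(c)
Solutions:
 v(c) = C1 - 9*sin(c/3) - 2*sin(3*c)/7


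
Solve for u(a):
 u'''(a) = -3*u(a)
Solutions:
 u(a) = C3*exp(-3^(1/3)*a) + (C1*sin(3^(5/6)*a/2) + C2*cos(3^(5/6)*a/2))*exp(3^(1/3)*a/2)


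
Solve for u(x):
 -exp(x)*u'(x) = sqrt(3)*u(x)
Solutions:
 u(x) = C1*exp(sqrt(3)*exp(-x))


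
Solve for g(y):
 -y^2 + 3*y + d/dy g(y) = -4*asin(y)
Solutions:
 g(y) = C1 + y^3/3 - 3*y^2/2 - 4*y*asin(y) - 4*sqrt(1 - y^2)


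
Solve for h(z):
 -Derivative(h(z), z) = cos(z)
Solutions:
 h(z) = C1 - sin(z)


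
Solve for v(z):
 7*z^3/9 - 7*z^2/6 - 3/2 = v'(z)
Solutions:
 v(z) = C1 + 7*z^4/36 - 7*z^3/18 - 3*z/2


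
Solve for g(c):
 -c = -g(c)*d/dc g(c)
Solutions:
 g(c) = -sqrt(C1 + c^2)
 g(c) = sqrt(C1 + c^2)


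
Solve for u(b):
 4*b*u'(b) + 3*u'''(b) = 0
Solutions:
 u(b) = C1 + Integral(C2*airyai(-6^(2/3)*b/3) + C3*airybi(-6^(2/3)*b/3), b)


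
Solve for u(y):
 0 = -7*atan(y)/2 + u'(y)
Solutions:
 u(y) = C1 + 7*y*atan(y)/2 - 7*log(y^2 + 1)/4


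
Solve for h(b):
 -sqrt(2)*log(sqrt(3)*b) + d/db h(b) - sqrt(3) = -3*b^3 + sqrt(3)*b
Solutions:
 h(b) = C1 - 3*b^4/4 + sqrt(3)*b^2/2 + sqrt(2)*b*log(b) - sqrt(2)*b + sqrt(2)*b*log(3)/2 + sqrt(3)*b


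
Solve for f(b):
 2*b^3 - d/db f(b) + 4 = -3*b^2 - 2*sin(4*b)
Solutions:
 f(b) = C1 + b^4/2 + b^3 + 4*b - cos(4*b)/2


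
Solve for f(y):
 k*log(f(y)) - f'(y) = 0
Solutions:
 li(f(y)) = C1 + k*y


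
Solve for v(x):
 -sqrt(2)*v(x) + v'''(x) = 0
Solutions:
 v(x) = C3*exp(2^(1/6)*x) + (C1*sin(2^(1/6)*sqrt(3)*x/2) + C2*cos(2^(1/6)*sqrt(3)*x/2))*exp(-2^(1/6)*x/2)


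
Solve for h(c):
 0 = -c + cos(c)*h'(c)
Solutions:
 h(c) = C1 + Integral(c/cos(c), c)


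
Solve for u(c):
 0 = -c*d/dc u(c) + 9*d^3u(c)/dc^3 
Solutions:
 u(c) = C1 + Integral(C2*airyai(3^(1/3)*c/3) + C3*airybi(3^(1/3)*c/3), c)


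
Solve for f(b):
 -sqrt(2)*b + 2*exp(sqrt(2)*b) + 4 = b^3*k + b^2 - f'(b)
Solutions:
 f(b) = C1 + b^4*k/4 + b^3/3 + sqrt(2)*b^2/2 - 4*b - sqrt(2)*exp(sqrt(2)*b)


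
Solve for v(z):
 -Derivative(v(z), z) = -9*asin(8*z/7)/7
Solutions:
 v(z) = C1 + 9*z*asin(8*z/7)/7 + 9*sqrt(49 - 64*z^2)/56


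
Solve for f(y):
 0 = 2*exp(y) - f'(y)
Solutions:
 f(y) = C1 + 2*exp(y)


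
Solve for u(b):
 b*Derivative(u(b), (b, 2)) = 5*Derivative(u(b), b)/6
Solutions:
 u(b) = C1 + C2*b^(11/6)


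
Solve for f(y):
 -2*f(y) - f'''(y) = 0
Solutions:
 f(y) = C3*exp(-2^(1/3)*y) + (C1*sin(2^(1/3)*sqrt(3)*y/2) + C2*cos(2^(1/3)*sqrt(3)*y/2))*exp(2^(1/3)*y/2)


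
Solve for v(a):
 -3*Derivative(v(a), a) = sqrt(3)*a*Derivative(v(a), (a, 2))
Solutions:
 v(a) = C1 + C2*a^(1 - sqrt(3))


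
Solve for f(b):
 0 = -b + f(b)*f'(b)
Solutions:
 f(b) = -sqrt(C1 + b^2)
 f(b) = sqrt(C1 + b^2)


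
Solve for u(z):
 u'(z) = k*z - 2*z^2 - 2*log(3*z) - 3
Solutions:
 u(z) = C1 + k*z^2/2 - 2*z^3/3 - 2*z*log(z) - z*log(9) - z


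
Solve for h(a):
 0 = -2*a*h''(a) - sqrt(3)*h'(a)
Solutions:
 h(a) = C1 + C2*a^(1 - sqrt(3)/2)


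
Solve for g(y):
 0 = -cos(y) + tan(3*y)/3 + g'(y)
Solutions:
 g(y) = C1 + log(cos(3*y))/9 + sin(y)


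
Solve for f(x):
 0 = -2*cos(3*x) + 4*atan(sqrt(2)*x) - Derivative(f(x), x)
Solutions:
 f(x) = C1 + 4*x*atan(sqrt(2)*x) - sqrt(2)*log(2*x^2 + 1) - 2*sin(3*x)/3


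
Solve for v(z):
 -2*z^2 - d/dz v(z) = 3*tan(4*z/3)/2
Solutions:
 v(z) = C1 - 2*z^3/3 + 9*log(cos(4*z/3))/8


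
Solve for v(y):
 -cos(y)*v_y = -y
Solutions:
 v(y) = C1 + Integral(y/cos(y), y)


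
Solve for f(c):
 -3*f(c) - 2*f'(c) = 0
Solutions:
 f(c) = C1*exp(-3*c/2)


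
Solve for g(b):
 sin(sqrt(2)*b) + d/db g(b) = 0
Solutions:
 g(b) = C1 + sqrt(2)*cos(sqrt(2)*b)/2


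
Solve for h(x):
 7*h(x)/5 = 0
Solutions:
 h(x) = 0


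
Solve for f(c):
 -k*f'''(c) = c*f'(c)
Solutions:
 f(c) = C1 + Integral(C2*airyai(c*(-1/k)^(1/3)) + C3*airybi(c*(-1/k)^(1/3)), c)


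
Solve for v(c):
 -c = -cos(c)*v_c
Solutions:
 v(c) = C1 + Integral(c/cos(c), c)


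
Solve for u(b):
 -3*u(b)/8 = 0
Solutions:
 u(b) = 0


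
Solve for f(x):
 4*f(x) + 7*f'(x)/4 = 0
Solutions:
 f(x) = C1*exp(-16*x/7)


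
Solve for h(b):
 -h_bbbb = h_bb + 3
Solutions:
 h(b) = C1 + C2*b + C3*sin(b) + C4*cos(b) - 3*b^2/2


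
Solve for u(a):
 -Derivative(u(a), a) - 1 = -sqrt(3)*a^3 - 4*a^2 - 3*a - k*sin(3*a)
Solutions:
 u(a) = C1 + sqrt(3)*a^4/4 + 4*a^3/3 + 3*a^2/2 - a - k*cos(3*a)/3


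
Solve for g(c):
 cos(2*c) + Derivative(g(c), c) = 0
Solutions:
 g(c) = C1 - sin(2*c)/2


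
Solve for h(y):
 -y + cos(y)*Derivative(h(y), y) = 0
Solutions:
 h(y) = C1 + Integral(y/cos(y), y)


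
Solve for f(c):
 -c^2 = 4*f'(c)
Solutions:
 f(c) = C1 - c^3/12


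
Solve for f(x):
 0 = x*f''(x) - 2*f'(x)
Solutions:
 f(x) = C1 + C2*x^3


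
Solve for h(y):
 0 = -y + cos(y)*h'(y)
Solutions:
 h(y) = C1 + Integral(y/cos(y), y)


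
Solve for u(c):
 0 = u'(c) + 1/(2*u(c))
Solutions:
 u(c) = -sqrt(C1 - c)
 u(c) = sqrt(C1 - c)


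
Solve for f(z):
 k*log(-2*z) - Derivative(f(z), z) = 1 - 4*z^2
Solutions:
 f(z) = C1 + k*z*log(-z) + 4*z^3/3 + z*(-k + k*log(2) - 1)


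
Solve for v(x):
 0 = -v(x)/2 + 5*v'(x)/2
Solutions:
 v(x) = C1*exp(x/5)


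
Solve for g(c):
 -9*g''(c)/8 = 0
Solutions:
 g(c) = C1 + C2*c


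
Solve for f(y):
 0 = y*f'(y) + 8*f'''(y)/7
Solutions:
 f(y) = C1 + Integral(C2*airyai(-7^(1/3)*y/2) + C3*airybi(-7^(1/3)*y/2), y)


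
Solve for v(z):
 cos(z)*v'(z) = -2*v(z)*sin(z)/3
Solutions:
 v(z) = C1*cos(z)^(2/3)


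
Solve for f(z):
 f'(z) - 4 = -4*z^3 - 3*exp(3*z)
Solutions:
 f(z) = C1 - z^4 + 4*z - exp(3*z)


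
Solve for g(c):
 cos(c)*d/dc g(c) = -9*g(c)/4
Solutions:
 g(c) = C1*(sin(c) - 1)^(9/8)/(sin(c) + 1)^(9/8)


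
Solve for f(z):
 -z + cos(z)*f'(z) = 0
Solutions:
 f(z) = C1 + Integral(z/cos(z), z)


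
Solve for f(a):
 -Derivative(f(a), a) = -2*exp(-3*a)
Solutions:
 f(a) = C1 - 2*exp(-3*a)/3


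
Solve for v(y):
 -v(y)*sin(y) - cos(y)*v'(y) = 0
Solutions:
 v(y) = C1*cos(y)


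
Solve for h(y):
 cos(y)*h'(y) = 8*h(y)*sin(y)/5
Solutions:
 h(y) = C1/cos(y)^(8/5)


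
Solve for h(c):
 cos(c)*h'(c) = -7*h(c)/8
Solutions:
 h(c) = C1*(sin(c) - 1)^(7/16)/(sin(c) + 1)^(7/16)


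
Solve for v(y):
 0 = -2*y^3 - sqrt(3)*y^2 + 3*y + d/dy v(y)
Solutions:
 v(y) = C1 + y^4/2 + sqrt(3)*y^3/3 - 3*y^2/2


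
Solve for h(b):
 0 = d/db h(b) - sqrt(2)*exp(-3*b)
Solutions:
 h(b) = C1 - sqrt(2)*exp(-3*b)/3


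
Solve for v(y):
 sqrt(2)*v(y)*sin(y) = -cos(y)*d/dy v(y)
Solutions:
 v(y) = C1*cos(y)^(sqrt(2))


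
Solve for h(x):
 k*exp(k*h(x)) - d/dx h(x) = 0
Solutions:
 h(x) = Piecewise((log(-1/(C1*k + k^2*x))/k, Ne(k, 0)), (nan, True))
 h(x) = Piecewise((C1 + k*x, Eq(k, 0)), (nan, True))


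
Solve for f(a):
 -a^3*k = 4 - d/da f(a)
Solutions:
 f(a) = C1 + a^4*k/4 + 4*a


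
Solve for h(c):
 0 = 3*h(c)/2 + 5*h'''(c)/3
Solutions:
 h(c) = C3*exp(-30^(2/3)*c/10) + (C1*sin(3*10^(2/3)*3^(1/6)*c/20) + C2*cos(3*10^(2/3)*3^(1/6)*c/20))*exp(30^(2/3)*c/20)


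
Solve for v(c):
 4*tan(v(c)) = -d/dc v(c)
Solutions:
 v(c) = pi - asin(C1*exp(-4*c))
 v(c) = asin(C1*exp(-4*c))


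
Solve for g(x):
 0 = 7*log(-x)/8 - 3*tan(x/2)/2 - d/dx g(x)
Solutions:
 g(x) = C1 + 7*x*log(-x)/8 - 7*x/8 + 3*log(cos(x/2))


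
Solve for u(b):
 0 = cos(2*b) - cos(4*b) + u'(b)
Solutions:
 u(b) = C1 - sin(2*b)/2 + sin(4*b)/4


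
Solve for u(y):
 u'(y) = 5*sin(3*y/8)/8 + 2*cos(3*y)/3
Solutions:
 u(y) = C1 + 2*sin(3*y)/9 - 5*cos(3*y/8)/3


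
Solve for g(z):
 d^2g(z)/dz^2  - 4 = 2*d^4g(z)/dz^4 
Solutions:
 g(z) = C1 + C2*z + C3*exp(-sqrt(2)*z/2) + C4*exp(sqrt(2)*z/2) + 2*z^2


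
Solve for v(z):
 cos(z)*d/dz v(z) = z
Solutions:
 v(z) = C1 + Integral(z/cos(z), z)


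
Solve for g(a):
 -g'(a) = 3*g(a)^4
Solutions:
 g(a) = (-3^(2/3) - 3*3^(1/6)*I)*(1/(C1 + 3*a))^(1/3)/6
 g(a) = (-3^(2/3) + 3*3^(1/6)*I)*(1/(C1 + 3*a))^(1/3)/6
 g(a) = (1/(C1 + 9*a))^(1/3)


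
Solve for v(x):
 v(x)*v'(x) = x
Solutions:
 v(x) = -sqrt(C1 + x^2)
 v(x) = sqrt(C1 + x^2)


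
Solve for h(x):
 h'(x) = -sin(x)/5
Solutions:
 h(x) = C1 + cos(x)/5


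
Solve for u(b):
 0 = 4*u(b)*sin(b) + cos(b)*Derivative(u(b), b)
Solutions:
 u(b) = C1*cos(b)^4


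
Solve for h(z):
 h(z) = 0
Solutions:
 h(z) = 0


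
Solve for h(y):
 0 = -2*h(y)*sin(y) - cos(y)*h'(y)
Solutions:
 h(y) = C1*cos(y)^2


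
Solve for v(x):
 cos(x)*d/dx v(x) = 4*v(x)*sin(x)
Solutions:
 v(x) = C1/cos(x)^4


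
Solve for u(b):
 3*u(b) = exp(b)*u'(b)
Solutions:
 u(b) = C1*exp(-3*exp(-b))


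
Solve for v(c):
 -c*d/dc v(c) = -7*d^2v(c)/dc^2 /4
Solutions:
 v(c) = C1 + C2*erfi(sqrt(14)*c/7)


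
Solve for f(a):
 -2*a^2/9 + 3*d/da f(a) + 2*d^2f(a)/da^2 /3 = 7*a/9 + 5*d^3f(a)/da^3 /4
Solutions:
 f(a) = C1 + C2*exp(2*a*(2 - sqrt(139))/15) + C3*exp(2*a*(2 + sqrt(139))/15) + 2*a^3/81 + 55*a^2/486 + 25*a/2187


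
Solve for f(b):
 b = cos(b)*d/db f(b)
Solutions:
 f(b) = C1 + Integral(b/cos(b), b)


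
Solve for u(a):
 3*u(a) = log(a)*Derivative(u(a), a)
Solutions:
 u(a) = C1*exp(3*li(a))


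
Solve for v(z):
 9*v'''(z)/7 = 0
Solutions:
 v(z) = C1 + C2*z + C3*z^2


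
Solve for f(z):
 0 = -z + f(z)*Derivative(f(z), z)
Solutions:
 f(z) = -sqrt(C1 + z^2)
 f(z) = sqrt(C1 + z^2)


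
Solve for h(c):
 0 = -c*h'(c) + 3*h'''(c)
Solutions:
 h(c) = C1 + Integral(C2*airyai(3^(2/3)*c/3) + C3*airybi(3^(2/3)*c/3), c)


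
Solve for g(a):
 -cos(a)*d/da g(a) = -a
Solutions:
 g(a) = C1 + Integral(a/cos(a), a)


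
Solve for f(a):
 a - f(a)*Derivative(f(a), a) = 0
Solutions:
 f(a) = -sqrt(C1 + a^2)
 f(a) = sqrt(C1 + a^2)


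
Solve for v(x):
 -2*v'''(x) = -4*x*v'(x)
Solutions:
 v(x) = C1 + Integral(C2*airyai(2^(1/3)*x) + C3*airybi(2^(1/3)*x), x)


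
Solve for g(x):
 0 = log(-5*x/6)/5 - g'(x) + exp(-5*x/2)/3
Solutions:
 g(x) = C1 + x*log(-x)/5 + x*(-log(6) - 1 + log(5))/5 - 2*exp(-5*x/2)/15


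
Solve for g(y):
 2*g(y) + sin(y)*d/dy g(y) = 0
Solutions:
 g(y) = C1*(cos(y) + 1)/(cos(y) - 1)


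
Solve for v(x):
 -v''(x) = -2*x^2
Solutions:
 v(x) = C1 + C2*x + x^4/6


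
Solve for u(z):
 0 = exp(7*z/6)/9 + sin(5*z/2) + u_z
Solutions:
 u(z) = C1 - 2*exp(7*z/6)/21 + 2*cos(5*z/2)/5


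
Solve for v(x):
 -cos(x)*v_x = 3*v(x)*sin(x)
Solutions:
 v(x) = C1*cos(x)^3


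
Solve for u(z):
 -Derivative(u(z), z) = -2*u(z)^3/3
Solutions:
 u(z) = -sqrt(6)*sqrt(-1/(C1 + 2*z))/2
 u(z) = sqrt(6)*sqrt(-1/(C1 + 2*z))/2


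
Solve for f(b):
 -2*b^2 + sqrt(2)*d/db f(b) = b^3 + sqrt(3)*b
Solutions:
 f(b) = C1 + sqrt(2)*b^4/8 + sqrt(2)*b^3/3 + sqrt(6)*b^2/4


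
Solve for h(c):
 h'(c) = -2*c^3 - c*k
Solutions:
 h(c) = C1 - c^4/2 - c^2*k/2


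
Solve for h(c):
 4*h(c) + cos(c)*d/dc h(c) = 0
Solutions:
 h(c) = C1*(sin(c)^2 - 2*sin(c) + 1)/(sin(c)^2 + 2*sin(c) + 1)


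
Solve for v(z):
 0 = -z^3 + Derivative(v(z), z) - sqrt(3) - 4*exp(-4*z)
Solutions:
 v(z) = C1 + z^4/4 + sqrt(3)*z - exp(-4*z)


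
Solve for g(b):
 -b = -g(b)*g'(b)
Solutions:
 g(b) = -sqrt(C1 + b^2)
 g(b) = sqrt(C1 + b^2)


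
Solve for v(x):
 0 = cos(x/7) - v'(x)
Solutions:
 v(x) = C1 + 7*sin(x/7)


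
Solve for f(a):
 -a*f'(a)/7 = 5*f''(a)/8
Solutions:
 f(a) = C1 + C2*erf(2*sqrt(35)*a/35)


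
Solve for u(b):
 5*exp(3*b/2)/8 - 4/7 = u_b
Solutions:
 u(b) = C1 - 4*b/7 + 5*exp(3*b/2)/12


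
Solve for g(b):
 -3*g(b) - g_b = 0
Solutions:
 g(b) = C1*exp(-3*b)


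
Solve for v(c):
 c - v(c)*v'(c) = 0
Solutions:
 v(c) = -sqrt(C1 + c^2)
 v(c) = sqrt(C1 + c^2)


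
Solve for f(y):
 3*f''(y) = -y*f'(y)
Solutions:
 f(y) = C1 + C2*erf(sqrt(6)*y/6)


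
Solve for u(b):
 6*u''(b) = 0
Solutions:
 u(b) = C1 + C2*b


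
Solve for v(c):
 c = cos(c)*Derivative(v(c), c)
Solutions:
 v(c) = C1 + Integral(c/cos(c), c)


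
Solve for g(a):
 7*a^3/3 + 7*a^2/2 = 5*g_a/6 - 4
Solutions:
 g(a) = C1 + 7*a^4/10 + 7*a^3/5 + 24*a/5


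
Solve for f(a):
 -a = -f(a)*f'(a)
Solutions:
 f(a) = -sqrt(C1 + a^2)
 f(a) = sqrt(C1 + a^2)


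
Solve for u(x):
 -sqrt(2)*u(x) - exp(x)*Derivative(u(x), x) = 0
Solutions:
 u(x) = C1*exp(sqrt(2)*exp(-x))


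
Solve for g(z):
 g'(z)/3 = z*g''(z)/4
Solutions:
 g(z) = C1 + C2*z^(7/3)


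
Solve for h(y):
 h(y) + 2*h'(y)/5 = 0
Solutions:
 h(y) = C1*exp(-5*y/2)


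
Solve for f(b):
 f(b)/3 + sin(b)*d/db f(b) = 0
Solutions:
 f(b) = C1*(cos(b) + 1)^(1/6)/(cos(b) - 1)^(1/6)


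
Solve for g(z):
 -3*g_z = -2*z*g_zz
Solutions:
 g(z) = C1 + C2*z^(5/2)


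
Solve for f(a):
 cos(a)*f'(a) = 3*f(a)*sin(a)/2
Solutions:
 f(a) = C1/cos(a)^(3/2)


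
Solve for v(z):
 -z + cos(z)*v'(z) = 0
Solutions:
 v(z) = C1 + Integral(z/cos(z), z)


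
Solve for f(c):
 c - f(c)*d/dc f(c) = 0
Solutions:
 f(c) = -sqrt(C1 + c^2)
 f(c) = sqrt(C1 + c^2)


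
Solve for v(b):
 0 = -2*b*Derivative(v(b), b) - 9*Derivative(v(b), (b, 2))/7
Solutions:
 v(b) = C1 + C2*erf(sqrt(7)*b/3)


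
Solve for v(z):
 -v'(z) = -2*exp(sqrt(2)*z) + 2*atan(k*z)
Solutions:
 v(z) = C1 - 2*Piecewise((z*atan(k*z) - log(k^2*z^2 + 1)/(2*k), Ne(k, 0)), (0, True)) + sqrt(2)*exp(sqrt(2)*z)


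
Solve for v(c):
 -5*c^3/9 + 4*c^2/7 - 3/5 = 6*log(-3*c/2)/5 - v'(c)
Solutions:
 v(c) = C1 + 5*c^4/36 - 4*c^3/21 + 6*c*log(-c)/5 + 3*c*(-2*log(2) - 1 + 2*log(3))/5


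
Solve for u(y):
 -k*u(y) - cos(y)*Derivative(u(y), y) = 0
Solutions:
 u(y) = C1*exp(k*(log(sin(y) - 1) - log(sin(y) + 1))/2)


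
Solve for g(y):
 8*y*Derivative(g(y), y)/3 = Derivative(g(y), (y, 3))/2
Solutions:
 g(y) = C1 + Integral(C2*airyai(2*2^(1/3)*3^(2/3)*y/3) + C3*airybi(2*2^(1/3)*3^(2/3)*y/3), y)


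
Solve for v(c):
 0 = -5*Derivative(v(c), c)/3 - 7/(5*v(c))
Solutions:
 v(c) = -sqrt(C1 - 42*c)/5
 v(c) = sqrt(C1 - 42*c)/5


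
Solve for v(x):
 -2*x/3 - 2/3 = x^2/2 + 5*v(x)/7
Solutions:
 v(x) = -7*x^2/10 - 14*x/15 - 14/15


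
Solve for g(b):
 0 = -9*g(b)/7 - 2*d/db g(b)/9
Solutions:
 g(b) = C1*exp(-81*b/14)


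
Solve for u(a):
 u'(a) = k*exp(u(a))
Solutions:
 u(a) = log(-1/(C1 + a*k))


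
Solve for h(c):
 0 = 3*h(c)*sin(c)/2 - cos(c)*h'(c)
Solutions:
 h(c) = C1/cos(c)^(3/2)


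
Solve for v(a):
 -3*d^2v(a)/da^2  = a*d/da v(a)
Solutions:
 v(a) = C1 + C2*erf(sqrt(6)*a/6)


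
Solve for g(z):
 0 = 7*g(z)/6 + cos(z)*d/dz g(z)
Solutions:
 g(z) = C1*(sin(z) - 1)^(7/12)/(sin(z) + 1)^(7/12)


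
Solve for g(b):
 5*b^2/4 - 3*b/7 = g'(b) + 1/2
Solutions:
 g(b) = C1 + 5*b^3/12 - 3*b^2/14 - b/2


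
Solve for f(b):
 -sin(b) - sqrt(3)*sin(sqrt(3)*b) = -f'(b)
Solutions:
 f(b) = C1 - cos(b) - cos(sqrt(3)*b)


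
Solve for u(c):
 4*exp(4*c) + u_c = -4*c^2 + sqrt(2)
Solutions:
 u(c) = C1 - 4*c^3/3 + sqrt(2)*c - exp(4*c)


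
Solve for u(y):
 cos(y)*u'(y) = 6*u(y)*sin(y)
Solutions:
 u(y) = C1/cos(y)^6


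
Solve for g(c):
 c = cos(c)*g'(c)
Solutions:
 g(c) = C1 + Integral(c/cos(c), c)


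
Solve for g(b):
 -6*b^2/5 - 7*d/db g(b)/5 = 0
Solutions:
 g(b) = C1 - 2*b^3/7


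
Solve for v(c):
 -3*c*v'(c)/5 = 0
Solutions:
 v(c) = C1


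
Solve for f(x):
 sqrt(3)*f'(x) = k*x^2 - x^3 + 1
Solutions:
 f(x) = C1 + sqrt(3)*k*x^3/9 - sqrt(3)*x^4/12 + sqrt(3)*x/3


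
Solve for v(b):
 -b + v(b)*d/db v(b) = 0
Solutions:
 v(b) = -sqrt(C1 + b^2)
 v(b) = sqrt(C1 + b^2)


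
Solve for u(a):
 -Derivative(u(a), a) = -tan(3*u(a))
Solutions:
 u(a) = -asin(C1*exp(3*a))/3 + pi/3
 u(a) = asin(C1*exp(3*a))/3
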